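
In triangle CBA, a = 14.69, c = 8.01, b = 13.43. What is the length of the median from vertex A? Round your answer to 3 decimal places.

8.265

Median from A: ½√(2·c² + 2·b² − a²) ≈ 8.2652.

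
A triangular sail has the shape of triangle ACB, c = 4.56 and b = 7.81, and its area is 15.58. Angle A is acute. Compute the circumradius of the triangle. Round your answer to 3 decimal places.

From area = ½·c·b·sin A, we get sin A = 2·area/(c·b) ≈ 0.87495.
Taking the acute solution, ∠A ≈ 61.04°.
Law of cosines then gives a ≈ 6.8775.
Circumradius = a/(2 sin A) ≈ 3.9302.

R ≈ 3.930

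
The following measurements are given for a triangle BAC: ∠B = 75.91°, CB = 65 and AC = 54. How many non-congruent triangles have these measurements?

0

CB·sin B = 65·sin(75.91°) ≈ 63.04.
Since AC = 54 < 63.04 = CB sin B, no triangle exists.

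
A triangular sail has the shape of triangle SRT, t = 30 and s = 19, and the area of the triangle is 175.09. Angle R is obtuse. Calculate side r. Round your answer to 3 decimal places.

46.481

From area = ½·t·s·sin R, we get sin R = 2·area/(t·s) ≈ 0.61435.
Taking the obtuse solution, ∠R ≈ 142.10°.
Law of cosines then gives r ≈ 46.481.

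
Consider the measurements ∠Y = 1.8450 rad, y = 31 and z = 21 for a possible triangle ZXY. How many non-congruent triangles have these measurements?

1

z·sin Y = 21·sin(1.8450 rad) ≈ 20.22.
Since ∠Y is not acute, a triangle exists only if y > z; here y > z, so there is exactly one triangle.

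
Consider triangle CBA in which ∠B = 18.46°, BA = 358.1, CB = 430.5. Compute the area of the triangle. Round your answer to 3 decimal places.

area ≈ 24407.130

Area = ½·CB·BA·sin B ≈ 24407.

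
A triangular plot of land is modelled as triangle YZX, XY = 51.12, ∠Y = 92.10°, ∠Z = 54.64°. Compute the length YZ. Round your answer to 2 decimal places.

34.38

The third angle is ∠X = 180° − ∠Y − ∠Z = 33.26°.
Law of sines: YZ = XY·sin X/sin Z ≈ 34.378.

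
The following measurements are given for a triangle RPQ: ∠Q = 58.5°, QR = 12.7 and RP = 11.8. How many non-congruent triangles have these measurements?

QR·sin Q = 12.7·sin(58.5°) ≈ 10.83.
Since QR sin Q < RP < QR (10.83 < 11.8 < 12.7), two triangles exist.

2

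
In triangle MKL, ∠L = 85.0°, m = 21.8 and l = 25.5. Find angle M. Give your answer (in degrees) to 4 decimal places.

Law of sines: sin M = m·sin L/l ≈ 0.85165.
Since l ≥ m, only the acute value applies: ∠M ≈ 58.39°.
Then ∠K = 180° − ∠L − ∠M ≈ 36.61°.

58.3915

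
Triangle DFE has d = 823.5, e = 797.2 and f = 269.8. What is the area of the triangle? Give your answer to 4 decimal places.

area ≈ 107277.4982

Semiperimeter s = (823.5 + 269.8 + 797.2)/2 = 945.25.
Heron's formula: area = √(945.25·121.75·675.45·148.05) ≈ 1.0728e+05.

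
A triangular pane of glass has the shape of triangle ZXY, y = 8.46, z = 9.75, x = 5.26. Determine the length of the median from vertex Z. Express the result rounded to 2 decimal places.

Median from Z: ½√(2·x² + 2·y² − z²) ≈ 5.0847.

m_Z ≈ 5.08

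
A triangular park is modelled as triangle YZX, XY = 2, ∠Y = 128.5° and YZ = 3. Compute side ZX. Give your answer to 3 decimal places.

By the law of cosines, ZX² = XY² + YZ² − 2·XY·YZ·cos Y = 20.47, so ZX ≈ 4.5244.

4.524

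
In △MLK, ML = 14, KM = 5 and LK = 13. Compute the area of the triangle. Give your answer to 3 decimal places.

32.496

Semiperimeter s = (13 + 5 + 14)/2 = 16.
Heron's formula: area = √(16·3·11·2) ≈ 32.496.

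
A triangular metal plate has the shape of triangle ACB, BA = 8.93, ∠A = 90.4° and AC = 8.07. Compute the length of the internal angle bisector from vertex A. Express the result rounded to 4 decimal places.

t_A ≈ 5.9741

By the law of cosines, CB² = BA² + AC² − 2·BA·AC·cos A = 145.88, so CB ≈ 12.078.
The bisector from A has length 2·BA·AC·cos(∠A/2)/(BA+AC) ≈ 5.9741.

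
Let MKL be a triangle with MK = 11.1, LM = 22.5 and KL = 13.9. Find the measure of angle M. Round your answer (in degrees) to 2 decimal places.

29.15

By the law of cosines, cos M = (LM² + MK² − KL²) / (2·LM·MK) ≈ 0.87337, so ∠M ≈ 29.15°.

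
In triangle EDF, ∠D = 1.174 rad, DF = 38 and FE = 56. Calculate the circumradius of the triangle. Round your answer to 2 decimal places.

R ≈ 30.36

Law of sines: sin E = DF·sin D/FE ≈ 0.62585.
Since FE ≥ DF, only the acute value applies: ∠E ≈ 0.676 rad.
Then ∠F = π − ∠D − ∠E ≈ 1.291 rad.
Law of sines gives ED = FE·sin F/sin D ≈ 58.363.
Circumradius = FE/(2 sin D) ≈ 30.359.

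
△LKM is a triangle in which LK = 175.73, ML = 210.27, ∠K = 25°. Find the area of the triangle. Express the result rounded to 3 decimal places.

Law of sines: sin M = LK·sin K/ML ≈ 0.35320.
Since ML ≥ LK, only the acute value applies: ∠M ≈ 20.68°.
Then ∠L = 180° − ∠K − ∠M ≈ 134.32°.
Law of sines gives KM = ML·sin L/sin K ≈ 355.98.
Area = ½·ML·LK·sin L ≈ 13219.

13218.856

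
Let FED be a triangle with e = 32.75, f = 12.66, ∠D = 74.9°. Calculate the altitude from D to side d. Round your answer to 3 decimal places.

By the law of cosines, d² = f² + e² − 2·f·e·cos D = 1016.8, so d ≈ 31.888.
Area = ½·f·e·sin D ≈ 200.15.
The altitude from D has length 2·area/d ≈ 12.553.

h_D ≈ 12.553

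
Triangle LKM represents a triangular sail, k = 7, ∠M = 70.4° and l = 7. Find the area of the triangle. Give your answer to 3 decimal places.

Area = ½·l·k·sin M ≈ 23.08.

23.080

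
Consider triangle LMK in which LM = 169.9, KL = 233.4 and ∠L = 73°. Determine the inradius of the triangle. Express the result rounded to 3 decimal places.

By the law of cosines, MK² = KL² + LM² − 2·KL·LM·cos L = 60154, so MK ≈ 245.26.
Area = ½·KL·LM·sin L ≈ 18961.
Semiperimeter s = (245.26+233.4+169.9)/2 = 324.28.
Inradius = area/s = 18961/324.28 ≈ 58.471.

58.471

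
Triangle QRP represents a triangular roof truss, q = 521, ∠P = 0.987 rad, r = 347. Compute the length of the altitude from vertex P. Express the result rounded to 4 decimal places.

By the law of cosines, p² = q² + r² − 2·q·r·cos P = 1.9255e+05, so p ≈ 438.81.
Area = ½·q·r·sin P ≈ 75422.
The altitude from P has length 2·area/p ≈ 343.76.

343.7597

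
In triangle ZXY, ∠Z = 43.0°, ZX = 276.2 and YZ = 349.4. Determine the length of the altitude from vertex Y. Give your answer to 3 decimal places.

By the law of cosines, XY² = YZ² + ZX² − 2·YZ·ZX·cos Z = 57209, so XY ≈ 239.18.
Area = ½·YZ·ZX·sin Z ≈ 32908.
The altitude from Y has length 2·area/ZX ≈ 238.29.

238.290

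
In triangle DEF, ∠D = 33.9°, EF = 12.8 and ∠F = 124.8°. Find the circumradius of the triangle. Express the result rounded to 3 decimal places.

11.475

The third angle is ∠E = 180° − ∠F − ∠D = 21.30°.
Law of sines: FD = EF·sin E/sin D ≈ 8.3365.
Law of sines: DE = EF·sin F/sin D ≈ 18.845.
Circumradius = EF/(2 sin D) ≈ 11.475.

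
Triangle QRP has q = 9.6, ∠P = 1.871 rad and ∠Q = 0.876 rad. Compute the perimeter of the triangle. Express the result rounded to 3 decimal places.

The third angle is ∠R = π − ∠P − ∠Q = 0.395 rad.
Law of sines: r = q·sin R/sin Q ≈ 4.8043.
Law of sines: p = q·sin P/sin Q ≈ 11.938.
Semiperimeter s = (9.6+4.8043+11.938)/2 = 13.171.
Perimeter = 9.6 + 4.8043 + 11.938 = 26.342.

26.342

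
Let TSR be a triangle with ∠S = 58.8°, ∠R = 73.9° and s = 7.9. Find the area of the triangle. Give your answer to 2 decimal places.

The third angle is ∠T = 180° − ∠S − ∠R = 47.30°.
Law of sines: t = s·sin T/sin S ≈ 6.7875.
Law of sines: r = s·sin R/sin S ≈ 8.8736.
Area = ½·s·t·sin R ≈ 25.759.

area ≈ 25.76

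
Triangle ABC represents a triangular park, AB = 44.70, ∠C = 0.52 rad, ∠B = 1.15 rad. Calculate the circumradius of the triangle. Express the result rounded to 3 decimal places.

R ≈ 44.981

The third angle is ∠A = π − ∠B − ∠C = 1.472 rad.
Law of sines: BC = AB·sin A/sin C ≈ 89.519.
Law of sines: CA = AB·sin B/sin C ≈ 82.113.
Circumradius = AB/(2 sin C) ≈ 44.981.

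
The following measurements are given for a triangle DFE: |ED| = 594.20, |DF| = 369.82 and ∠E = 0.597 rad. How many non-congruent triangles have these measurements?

|ED|·sin E = 594.20·sin(0.597 rad) ≈ 334.
Since |ED| sin E < |DF| < |ED| (334 < 369.82 < 594.20), two triangles exist.

2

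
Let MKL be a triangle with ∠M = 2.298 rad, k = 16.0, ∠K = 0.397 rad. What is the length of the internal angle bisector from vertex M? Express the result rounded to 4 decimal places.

The third angle is ∠L = π − ∠M − ∠K = 0.447 rad.
Law of sines: m = k·sin M/sin K ≈ 30.913.
Law of sines: l = k·sin L/sin K ≈ 17.872.
The bisector from M has length 2·k·l·cos(∠M/2)/(k+l) ≈ 6.9124.

t_M ≈ 6.9124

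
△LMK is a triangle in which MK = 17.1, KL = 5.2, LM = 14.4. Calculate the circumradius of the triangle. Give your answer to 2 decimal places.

R ≈ 9.27

By the law of cosines, cos L = (KL² + LM² − MK²) / (2·KL·LM) ≈ -0.38735, so ∠L ≈ 112.79°.
Circumradius = MK/(2 sin L) ≈ 9.274.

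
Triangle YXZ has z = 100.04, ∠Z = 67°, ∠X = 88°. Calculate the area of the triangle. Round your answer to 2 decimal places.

The third angle is ∠Y = 180° − ∠X − ∠Z = 25.00°.
Law of sines: y = z·sin Y/sin Z ≈ 45.93.
Law of sines: x = z·sin X/sin Z ≈ 108.61.
Area = ½·z·y·sin X ≈ 2296.

2296.02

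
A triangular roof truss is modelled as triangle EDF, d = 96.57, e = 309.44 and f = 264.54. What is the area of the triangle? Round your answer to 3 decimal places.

area ≈ 12093.521

Semiperimeter s = (309.44 + 96.57 + 264.54)/2 = 335.27.
Heron's formula: area = √(335.27·25.835·238.7·70.735) ≈ 12094.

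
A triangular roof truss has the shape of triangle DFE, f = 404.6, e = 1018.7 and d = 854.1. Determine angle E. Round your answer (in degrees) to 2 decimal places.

By the law of cosines, cos E = (d² + f² − e²) / (2·d·f) ≈ -0.20916, so ∠E ≈ 102.07°.

102.07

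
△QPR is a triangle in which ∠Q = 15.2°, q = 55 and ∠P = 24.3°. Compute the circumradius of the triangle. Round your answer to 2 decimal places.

104.89

The third angle is ∠R = 180° − ∠Q − ∠P = 140.50°.
Law of sines: p = q·sin P/sin Q ≈ 86.324.
Law of sines: r = q·sin R/sin Q ≈ 133.43.
Circumradius = q/(2 sin Q) ≈ 104.89.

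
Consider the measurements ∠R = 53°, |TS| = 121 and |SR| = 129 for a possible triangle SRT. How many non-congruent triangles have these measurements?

2

|SR|·sin R = 129·sin(53°) ≈ 103.
Since |SR| sin R < |TS| < |SR| (103 < 121 < 129), two triangles exist.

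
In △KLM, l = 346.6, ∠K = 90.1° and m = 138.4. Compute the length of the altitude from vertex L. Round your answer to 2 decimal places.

By the law of cosines, k² = l² + m² − 2·l·m·cos K = 1.3945e+05, so k ≈ 373.43.
Area = ½·l·m·sin K ≈ 23985.
The altitude from L has length 2·area/l ≈ 138.4.

138.40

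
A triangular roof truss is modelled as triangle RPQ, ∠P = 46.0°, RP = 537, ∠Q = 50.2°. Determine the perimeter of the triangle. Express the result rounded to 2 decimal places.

The third angle is ∠R = 180° − ∠P − ∠Q = 83.80°.
Law of sines: PQ = RP·sin R/sin Q ≈ 694.87.
Law of sines: QR = RP·sin P/sin Q ≈ 502.79.
Semiperimeter s = (694.87+502.79+537)/2 = 867.33.
Perimeter = 694.87 + 502.79 + 537 = 1734.7.

1734.66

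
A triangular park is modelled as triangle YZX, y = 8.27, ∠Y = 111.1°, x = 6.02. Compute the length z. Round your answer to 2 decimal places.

3.90

Law of sines: sin X = x·sin Y/y ≈ 0.67913.
Since y ≥ x, only the acute value applies: ∠X ≈ 42.78°.
Then ∠Z = 180° − ∠Y − ∠X ≈ 26.12°.
Law of sines gives z = y·sin Z/sin Y ≈ 3.9032.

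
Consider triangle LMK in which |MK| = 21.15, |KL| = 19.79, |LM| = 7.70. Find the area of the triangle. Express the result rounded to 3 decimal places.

area ≈ 76.186

Semiperimeter s = (21.15 + 19.79 + 7.7)/2 = 24.32.
Heron's formula: area = √(24.32·3.17·4.53·16.62) ≈ 76.186.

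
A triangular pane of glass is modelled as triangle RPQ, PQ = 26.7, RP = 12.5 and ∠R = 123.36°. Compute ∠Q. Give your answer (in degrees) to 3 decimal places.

Law of sines: sin Q = RP·sin R/PQ ≈ 0.39103.
Since PQ ≥ RP, only the acute value applies: ∠Q ≈ 23.02°.
Then ∠P = 180° − ∠R − ∠Q ≈ 33.62°.

∠Q ≈ 23.018°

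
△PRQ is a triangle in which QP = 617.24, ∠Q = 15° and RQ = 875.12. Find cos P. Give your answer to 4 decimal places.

By the law of cosines, PR² = RQ² + QP² − 2·RQ·QP·cos Q = 1.0331e+05, so PR ≈ 321.42.
Law of cosines again: cos P = (QP² + PR² − RQ²)/(2·QP·PR) ≈ -0.70953, so ∠P ≈ 135.20°.

-0.7095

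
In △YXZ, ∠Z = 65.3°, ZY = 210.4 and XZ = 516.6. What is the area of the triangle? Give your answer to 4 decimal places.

area ≈ 49374.0761

Area = ½·XZ·ZY·sin Z ≈ 49374.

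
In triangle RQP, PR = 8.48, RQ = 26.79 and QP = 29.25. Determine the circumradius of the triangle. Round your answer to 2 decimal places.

By the law of cosines, cos R = (PR² + RQ² − QP²) / (2·PR·RQ) ≈ -0.14515, so ∠R ≈ 1.716 rad.
Circumradius = QP/(2 sin R) ≈ 14.782.

14.78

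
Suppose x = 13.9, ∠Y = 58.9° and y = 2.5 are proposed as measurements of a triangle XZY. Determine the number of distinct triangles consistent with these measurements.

0

x·sin Y = 13.9·sin(58.9°) ≈ 11.9.
Since y = 2.5 < 11.9 = x sin Y, no triangle exists.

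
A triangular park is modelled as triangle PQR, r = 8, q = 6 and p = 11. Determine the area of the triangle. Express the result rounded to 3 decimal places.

23.419

Semiperimeter s = (11 + 6 + 8)/2 = 12.5.
Heron's formula: area = √(12.5·1.5·6.5·4.5) ≈ 23.419.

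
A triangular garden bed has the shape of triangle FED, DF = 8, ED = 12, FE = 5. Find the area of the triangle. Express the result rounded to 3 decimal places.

Semiperimeter s = (12 + 8 + 5)/2 = 12.5.
Heron's formula: area = √(12.5·0.5·4.5·7.5) ≈ 14.524.

14.524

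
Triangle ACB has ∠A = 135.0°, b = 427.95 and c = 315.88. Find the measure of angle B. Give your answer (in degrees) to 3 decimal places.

26.071

By the law of cosines, a² = c² + b² − 2·c·b·cos A = 4.741e+05, so a ≈ 688.55.
Law of cosines again: cos B = (a² + c² − b²)/(2·a·c) ≈ 0.89825, so ∠B ≈ 26.07°.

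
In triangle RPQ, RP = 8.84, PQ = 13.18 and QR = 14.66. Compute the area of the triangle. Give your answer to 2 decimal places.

Semiperimeter s = (13.18 + 14.66 + 8.84)/2 = 18.34.
Heron's formula: area = √(18.34·5.16·3.68·9.5) ≈ 57.519.

area ≈ 57.52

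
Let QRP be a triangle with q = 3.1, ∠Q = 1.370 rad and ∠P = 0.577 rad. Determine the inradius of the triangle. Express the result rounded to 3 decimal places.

0.641

The third angle is ∠R = π − ∠P − ∠Q = 1.195 rad.
Law of sines: r = q·sin R/sin Q ≈ 2.9423.
Law of sines: p = q·sin P/sin Q ≈ 1.7258.
Area = ½·q·r·sin P ≈ 2.4879.
Semiperimeter s = (3.1+2.9423+1.7258)/2 = 3.884.
Inradius = area/s = 2.4879/3.884 ≈ 0.64053.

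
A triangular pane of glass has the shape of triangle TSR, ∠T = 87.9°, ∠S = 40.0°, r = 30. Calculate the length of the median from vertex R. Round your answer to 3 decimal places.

The third angle is ∠R = 180° − ∠T − ∠S = 52.10°.
Law of sines: t = r·sin T/sin R ≈ 37.993.
Law of sines: s = r·sin S/sin R ≈ 24.438.
Median from R: ½√(2·t² + 2·s² − r²) ≈ 28.202.

m_R ≈ 28.202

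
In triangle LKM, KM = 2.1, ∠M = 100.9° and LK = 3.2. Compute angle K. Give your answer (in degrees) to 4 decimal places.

∠K ≈ 38.9785°

Law of sines: sin L = KM·sin M/LK ≈ 0.64441.
Since LK ≥ KM, only the acute value applies: ∠L ≈ 40.12°.
Then ∠K = 180° − ∠M − ∠L ≈ 38.98°.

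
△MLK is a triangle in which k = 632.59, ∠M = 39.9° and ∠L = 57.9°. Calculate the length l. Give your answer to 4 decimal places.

The third angle is ∠K = 180° − ∠M − ∠L = 82.20°.
Law of sines: l = k·sin L/sin K ≈ 540.89.

540.8852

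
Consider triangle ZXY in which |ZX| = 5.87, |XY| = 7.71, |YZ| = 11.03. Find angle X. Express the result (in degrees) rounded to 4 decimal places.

107.8597

By the law of cosines, cos X = (|ZX|² + |XY|² − |YZ|²) / (2·|ZX|·|XY|) ≈ -0.30669, so ∠X ≈ 107.86°.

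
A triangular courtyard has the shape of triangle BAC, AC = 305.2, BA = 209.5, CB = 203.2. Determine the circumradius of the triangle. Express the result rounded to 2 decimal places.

153.27

By the law of cosines, cos B = (CB² + BA² − AC²) / (2·CB·BA) ≈ -0.09357, so ∠B ≈ 95.37°.
Circumradius = AC/(2 sin B) ≈ 153.27.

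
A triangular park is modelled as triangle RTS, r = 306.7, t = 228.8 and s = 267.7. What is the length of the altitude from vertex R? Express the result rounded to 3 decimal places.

Semiperimeter p = (306.7 + 228.8 + 267.7)/2 = 401.6.
Heron's formula: area = √(401.6·94.9·172.8·133.9) ≈ 29696.
The altitude from R has length 2·area/r ≈ 193.65.

193.646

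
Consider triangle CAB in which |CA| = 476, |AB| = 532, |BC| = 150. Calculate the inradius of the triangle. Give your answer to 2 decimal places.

r ≈ 59.89

Semiperimeter s = (532 + 150 + 476)/2 = 579.
Heron's formula: area = √(579·47·429·103) ≈ 34677.
Inradius = area/s = 34677/579 ≈ 59.89.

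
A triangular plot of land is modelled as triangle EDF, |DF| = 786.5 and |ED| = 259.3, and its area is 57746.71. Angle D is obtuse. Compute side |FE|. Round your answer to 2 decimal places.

1010.93

From area = ½·|ED|·|DF|·sin D, we get sin D = 2·area/(|ED|·|DF|) ≈ 0.56631.
Taking the obtuse solution, ∠D ≈ 145.51°.
Law of cosines then gives |FE| ≈ 1010.9.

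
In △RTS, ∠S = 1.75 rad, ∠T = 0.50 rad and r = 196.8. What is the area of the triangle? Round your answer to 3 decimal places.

area ≈ 11741.127

The third angle is ∠R = π − ∠T − ∠S = 0.892 rad.
Law of sines: t = r·sin T/sin R ≈ 121.26.
Law of sines: s = r·sin S/sin R ≈ 248.88.
Area = ½·r·t·sin S ≈ 11741.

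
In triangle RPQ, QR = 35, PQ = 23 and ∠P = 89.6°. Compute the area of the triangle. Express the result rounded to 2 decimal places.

area ≈ 305.24

Law of sines: sin R = PQ·sin P/QR ≈ 0.65713.
Since QR ≥ PQ, only the acute value applies: ∠R ≈ 41.08°.
Then ∠Q = 180° − ∠P − ∠R ≈ 49.32°.
Law of sines gives RP = QR·sin Q/sin P ≈ 26.543.
Area = ½·QR·PQ·sin Q ≈ 305.24.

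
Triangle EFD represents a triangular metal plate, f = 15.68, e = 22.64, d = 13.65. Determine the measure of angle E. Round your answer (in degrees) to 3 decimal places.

By the law of cosines, cos E = (f² + d² − e²) / (2·f·d) ≈ -0.18779, so ∠E ≈ 100.82°.

100.824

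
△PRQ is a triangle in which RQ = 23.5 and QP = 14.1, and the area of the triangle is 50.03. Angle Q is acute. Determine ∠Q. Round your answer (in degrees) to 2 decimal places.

From area = ½·RQ·QP·sin Q, we get sin Q = 2·area/(RQ·QP) ≈ 0.30198.
Taking the acute solution, ∠Q ≈ 17.58°.

∠Q ≈ 17.58°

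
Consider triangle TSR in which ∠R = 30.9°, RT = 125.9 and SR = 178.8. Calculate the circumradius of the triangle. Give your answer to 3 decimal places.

93.330

By the law of cosines, TS² = SR² + RT² − 2·SR·RT·cos R = 9188.6, so TS ≈ 95.857.
Area = ½·SR·RT·sin R ≈ 5780.1.
Circumradius = TS/(2 sin R) ≈ 93.33.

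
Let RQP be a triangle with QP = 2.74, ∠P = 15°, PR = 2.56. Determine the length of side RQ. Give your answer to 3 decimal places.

By the law of cosines, RQ² = QP² + PR² − 2·QP·PR·cos P = 0.51042, so RQ ≈ 0.71444.

0.714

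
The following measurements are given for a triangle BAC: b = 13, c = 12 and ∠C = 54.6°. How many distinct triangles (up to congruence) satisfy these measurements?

b·sin C = 13·sin(54.6°) ≈ 10.6.
Since b sin C < c < b (10.6 < 12 < 13), two triangles exist.

2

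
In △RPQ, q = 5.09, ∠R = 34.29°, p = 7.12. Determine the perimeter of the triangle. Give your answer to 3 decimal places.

perimeter ≈ 16.299

By the law of cosines, r² = p² + q² − 2·p·q·cos R = 16.718, so r ≈ 4.0888.
Semiperimeter s = (4.0888+7.12+5.09)/2 = 8.1494.
Perimeter = 4.0888 + 7.12 + 5.09 = 16.299.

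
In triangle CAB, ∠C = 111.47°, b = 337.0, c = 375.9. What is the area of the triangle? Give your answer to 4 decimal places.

Law of sines: sin B = b·sin C/c ≈ 0.83431.
Since c ≥ b, only the acute value applies: ∠B ≈ 56.54°.
Then ∠A = 180° − ∠C − ∠B ≈ 11.99°.
Law of sines gives a = c·sin A/sin C ≈ 83.888.
Area = ½·c·b·sin A ≈ 13154.

area ≈ 13154.2798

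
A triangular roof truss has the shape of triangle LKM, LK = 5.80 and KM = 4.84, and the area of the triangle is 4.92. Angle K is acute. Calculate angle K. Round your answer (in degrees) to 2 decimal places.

From area = ½·LK·KM·sin K, we get sin K = 2·area/(LK·KM) ≈ 0.35053.
Taking the acute solution, ∠K ≈ 20.52°.

∠K ≈ 20.52°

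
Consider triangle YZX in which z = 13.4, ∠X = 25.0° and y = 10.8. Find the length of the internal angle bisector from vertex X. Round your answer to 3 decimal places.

By the law of cosines, x² = y² + z² − 2·y·z·cos X = 33.878, so x ≈ 5.8205.
The bisector from X has length 2·y·z·cos(∠X/2)/(y+z) ≈ 11.677.

t_X ≈ 11.677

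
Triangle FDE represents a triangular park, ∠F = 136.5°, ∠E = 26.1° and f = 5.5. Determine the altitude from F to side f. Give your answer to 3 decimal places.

The third angle is ∠D = 180° − ∠E − ∠F = 17.40°.
Law of sines: d = f·sin D/sin F ≈ 2.3894.
Law of sines: e = f·sin E/sin F ≈ 3.5151.
Area = ½·f·d·sin E ≈ 2.8907.
The altitude from F has length 2·area/f ≈ 1.0512.

h_F ≈ 1.051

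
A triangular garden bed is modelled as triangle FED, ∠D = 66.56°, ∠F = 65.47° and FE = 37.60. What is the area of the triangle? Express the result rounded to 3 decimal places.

The third angle is ∠E = 180° − ∠D − ∠F = 47.97°.
Law of sines: ED = FE·sin F/sin D ≈ 37.283.
Law of sines: DF = FE·sin E/sin D ≈ 30.441.
Area = ½·FE·ED·sin E ≈ 520.64.

520.641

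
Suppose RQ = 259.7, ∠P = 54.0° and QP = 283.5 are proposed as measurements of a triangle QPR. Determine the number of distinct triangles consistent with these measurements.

QP·sin P = 283.5·sin(54.0°) ≈ 229.4.
Since QP sin P < RQ < QP (229.4 < 259.7 < 283.5), two triangles exist.

2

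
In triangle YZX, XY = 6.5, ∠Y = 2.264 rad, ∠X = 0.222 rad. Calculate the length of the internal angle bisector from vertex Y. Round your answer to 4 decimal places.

The third angle is ∠Z = π − ∠X − ∠Y = 0.656 rad.
Law of sines: ZX = XY·sin Y/sin Z ≈ 8.2014.
Law of sines: YZ = XY·sin X/sin Z ≈ 2.3476.
The bisector from Y has length 2·XY·YZ·cos(∠Y/2)/(XY+YZ) ≈ 1.4655.

t_Y ≈ 1.4655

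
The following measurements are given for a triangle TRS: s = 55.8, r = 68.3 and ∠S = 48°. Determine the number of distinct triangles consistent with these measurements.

r·sin S = 68.3·sin(48°) ≈ 50.76.
Since r sin S < s < r (50.76 < 55.8 < 68.3), two triangles exist.

2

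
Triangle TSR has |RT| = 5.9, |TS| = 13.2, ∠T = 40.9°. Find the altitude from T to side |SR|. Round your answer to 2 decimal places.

By the law of cosines, |SR|² = |RT|² + |TS|² − 2·|RT|·|TS|·cos T = 91.318, so |SR| ≈ 9.5561.
Area = ½·|RT|·|TS|·sin T ≈ 25.496.
The altitude from T has length 2·area/|SR| ≈ 5.336.

h_T ≈ 5.34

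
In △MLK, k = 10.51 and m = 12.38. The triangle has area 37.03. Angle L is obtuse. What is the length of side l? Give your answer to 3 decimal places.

From area = ½·k·m·sin L, we get sin L = 2·area/(k·m) ≈ 0.56919.
Taking the obtuse solution, ∠L ≈ 145.31°.
Law of cosines then gives l ≈ 21.856.

21.856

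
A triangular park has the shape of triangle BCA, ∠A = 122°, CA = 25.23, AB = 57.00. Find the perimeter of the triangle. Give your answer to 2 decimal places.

perimeter ≈ 155.78

By the law of cosines, BC² = CA² + AB² − 2·CA·AB·cos A = 5409.7, so BC ≈ 73.551.
Semiperimeter s = (25.23+57+73.551)/2 = 77.89.
Perimeter = 25.23 + 57 + 73.551 = 155.78.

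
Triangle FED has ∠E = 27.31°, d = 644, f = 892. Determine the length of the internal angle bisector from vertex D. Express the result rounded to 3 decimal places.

By the law of cosines, e² = d² + f² − 2·d·f·cos E = 1.8956e+05, so e ≈ 435.39.
Law of cosines again: cos D = (f² + e² − d²)/(2·f·e) ≈ 0.73448, so ∠D ≈ 42.74°.
The bisector from D has length 2·f·e·cos(∠D/2)/(f+e) ≈ 544.93.

544.933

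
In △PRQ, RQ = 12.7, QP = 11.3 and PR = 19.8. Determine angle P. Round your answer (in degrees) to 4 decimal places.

By the law of cosines, cos P = (QP² + PR² − RQ²) / (2·QP·PR) ≈ 0.80102, so ∠P ≈ 36.77°.

36.7725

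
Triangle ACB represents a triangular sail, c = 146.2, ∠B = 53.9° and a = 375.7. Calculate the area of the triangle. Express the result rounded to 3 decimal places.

Area = ½·a·c·sin B ≈ 22190.

22190.368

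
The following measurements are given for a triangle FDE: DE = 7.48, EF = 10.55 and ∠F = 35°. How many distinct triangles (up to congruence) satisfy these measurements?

2

EF·sin F = 10.55·sin(35°) ≈ 6.051.
Since EF sin F < DE < EF (6.051 < 7.48 < 10.55), two triangles exist.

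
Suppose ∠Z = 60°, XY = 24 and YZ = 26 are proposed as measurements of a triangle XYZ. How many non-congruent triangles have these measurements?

YZ·sin Z = 26·sin(60°) ≈ 22.52.
Since YZ sin Z < XY < YZ (22.52 < 24 < 26), two triangles exist.

2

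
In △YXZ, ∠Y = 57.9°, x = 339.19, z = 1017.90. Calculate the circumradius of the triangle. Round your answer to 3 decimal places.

By the law of cosines, y² = x² + z² − 2·x·z·cos Y = 7.8423e+05, so y ≈ 885.57.
Area = ½·x·z·sin Y ≈ 1.4624e+05.
Circumradius = y/(2 sin Y) ≈ 522.69.

R ≈ 522.691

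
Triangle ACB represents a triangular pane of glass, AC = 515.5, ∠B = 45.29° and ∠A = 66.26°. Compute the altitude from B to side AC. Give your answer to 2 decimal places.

The third angle is ∠C = 180° − ∠B − ∠A = 68.45°.
Law of sines: CB = AC·sin A/sin B ≈ 663.99.
Law of sines: BA = AC·sin C/sin B ≈ 674.66.
Area = ½·AC·CB·sin C ≈ 1.5918e+05.
The altitude from B has length 2·area/AC ≈ 617.57.

617.57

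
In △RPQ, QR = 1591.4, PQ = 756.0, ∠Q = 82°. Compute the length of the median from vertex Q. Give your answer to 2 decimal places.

By the law of cosines, RP² = PQ² + QR² − 2·PQ·QR·cos Q = 2.7692e+06, so RP ≈ 1664.1.
Median from Q: ½√(2·PQ² + 2·QR² − RP²) ≈ 927.22.

927.22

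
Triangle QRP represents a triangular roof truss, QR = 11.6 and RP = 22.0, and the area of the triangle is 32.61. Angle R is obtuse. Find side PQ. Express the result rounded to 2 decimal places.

From area = ½·QR·RP·sin R, we get sin R = 2·area/(QR·RP) ≈ 0.25556.
Taking the obtuse solution, ∠R ≈ 165.19°.
Law of cosines then gives PQ ≈ 33.347.

33.35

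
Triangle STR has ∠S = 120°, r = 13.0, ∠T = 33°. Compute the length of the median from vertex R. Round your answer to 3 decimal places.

m_R ≈ 19.668

The third angle is ∠R = 180° − ∠S − ∠T = 27.00°.
Law of sines: s = r·sin S/sin R ≈ 24.799.
Law of sines: t = r·sin T/sin R ≈ 15.596.
Median from R: ½√(2·s² + 2·t² − r²) ≈ 19.668.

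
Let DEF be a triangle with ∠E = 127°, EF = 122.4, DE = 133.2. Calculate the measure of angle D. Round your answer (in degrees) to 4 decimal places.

By the law of cosines, FD² = DE² + EF² − 2·DE·EF·cos E = 52348, so FD ≈ 228.8.
Law of cosines again: cos D = (FD² + DE² − EF²)/(2·FD·DE) ≈ 0.90413, so ∠D ≈ 25.29°.

25.2931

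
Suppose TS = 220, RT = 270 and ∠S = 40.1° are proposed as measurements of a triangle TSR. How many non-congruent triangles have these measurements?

1

TS·sin S = 220·sin(40.1°) ≈ 141.7.
Since RT ≥ TS, exactly one triangle exists.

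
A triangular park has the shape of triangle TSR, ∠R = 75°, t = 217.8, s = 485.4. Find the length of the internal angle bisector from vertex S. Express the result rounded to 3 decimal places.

t_S ≈ 231.084

By the law of cosines, r² = t² + s² − 2·t·s·cos R = 2.2833e+05, so r ≈ 477.83.
Law of cosines again: cos S = (r² + t² − s²)/(2·r·t) ≈ 0.19289, so ∠S ≈ 78.88°.
The bisector from S has length 2·r·t·cos(∠S/2)/(r+t) ≈ 231.08.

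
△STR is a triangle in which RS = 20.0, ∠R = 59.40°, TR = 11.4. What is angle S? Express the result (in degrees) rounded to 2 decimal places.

By the law of cosines, ST² = TR² + RS² − 2·TR·RS·cos R = 297.84, so ST ≈ 17.258.
Law of cosines again: cos S = (RS² + ST² − TR²)/(2·RS·ST) ≈ 0.82263, so ∠S ≈ 34.65°.

∠S ≈ 34.65°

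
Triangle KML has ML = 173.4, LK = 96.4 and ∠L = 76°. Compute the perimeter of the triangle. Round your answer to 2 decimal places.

By the law of cosines, KM² = ML² + LK² − 2·ML·LK·cos L = 31273, so KM ≈ 176.84.
Semiperimeter s = (173.4+96.4+176.84)/2 = 223.32.
Perimeter = 173.4 + 96.4 + 176.84 = 446.64.

perimeter ≈ 446.64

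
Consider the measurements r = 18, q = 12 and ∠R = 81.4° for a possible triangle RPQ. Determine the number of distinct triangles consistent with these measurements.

q·sin R = 12·sin(81.4°) ≈ 11.87.
Since r ≥ q, exactly one triangle exists.

1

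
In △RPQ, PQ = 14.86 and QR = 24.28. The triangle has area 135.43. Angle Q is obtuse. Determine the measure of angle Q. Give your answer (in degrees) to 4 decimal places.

From area = ½·PQ·QR·sin Q, we get sin Q = 2·area/(PQ·QR) ≈ 0.75072.
Taking the obtuse solution, ∠Q ≈ 131.35°.

∠Q ≈ 131.3473°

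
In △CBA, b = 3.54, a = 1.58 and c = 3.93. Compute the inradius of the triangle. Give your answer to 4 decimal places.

Semiperimeter s = (3.93 + 3.54 + 1.58)/2 = 4.525.
Heron's formula: area = √(4.525·0.595·0.985·2.945) ≈ 2.7947.
Inradius = area/s = 2.7947/4.525 ≈ 0.6176.

0.6176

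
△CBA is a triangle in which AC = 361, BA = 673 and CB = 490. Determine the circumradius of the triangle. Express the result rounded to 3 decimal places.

By the law of cosines, cos C = (AC² + CB² − BA²) / (2·AC·CB) ≈ -0.23322, so ∠C ≈ 103.49°.
Circumradius = BA/(2 sin C) ≈ 346.04.

R ≈ 346.042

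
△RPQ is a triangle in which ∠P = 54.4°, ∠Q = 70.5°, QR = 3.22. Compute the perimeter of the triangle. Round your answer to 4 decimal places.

perimeter ≈ 10.2009

The third angle is ∠R = 180° − ∠P − ∠Q = 55.10°.
Law of sines: PQ = QR·sin R/sin P ≈ 3.2479.
Law of sines: RP = QR·sin Q/sin P ≈ 3.733.
Semiperimeter s = (3.2479+3.22+3.733)/2 = 5.1005.
Perimeter = 3.2479 + 3.22 + 3.733 = 10.201.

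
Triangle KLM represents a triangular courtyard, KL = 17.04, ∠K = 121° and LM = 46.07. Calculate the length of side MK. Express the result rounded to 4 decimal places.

34.9171

Law of sines: sin M = KL·sin K/LM ≈ 0.31704.
Since LM ≥ KL, only the acute value applies: ∠M ≈ 18.48°.
Then ∠L = 180° − ∠K − ∠M ≈ 40.52°.
Law of sines gives MK = LM·sin L/sin K ≈ 34.917.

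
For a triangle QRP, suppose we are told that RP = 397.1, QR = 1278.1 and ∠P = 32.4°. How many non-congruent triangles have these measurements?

RP·sin P = 397.1·sin(32.4°) ≈ 212.8.
Since QR ≥ RP, exactly one triangle exists.

1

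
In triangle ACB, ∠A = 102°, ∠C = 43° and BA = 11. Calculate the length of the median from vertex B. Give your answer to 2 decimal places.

m_B ≈ 12.79

The third angle is ∠B = 180° − ∠A − ∠C = 35.00°.
Law of sines: CB = BA·sin A/sin C ≈ 15.777.
Law of sines: AC = BA·sin B/sin C ≈ 9.2513.
Median from B: ½√(2·CB² + 2·BA² − AC²) ≈ 12.789.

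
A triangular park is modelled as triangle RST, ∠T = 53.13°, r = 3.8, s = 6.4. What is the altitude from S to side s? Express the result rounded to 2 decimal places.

By the law of cosines, t² = r² + s² − 2·r·s·cos T = 26.216, so t ≈ 5.1201.
Area = ½·r·s·sin T ≈ 9.728.
The altitude from S has length 2·area/s ≈ 3.04.

h_S ≈ 3.04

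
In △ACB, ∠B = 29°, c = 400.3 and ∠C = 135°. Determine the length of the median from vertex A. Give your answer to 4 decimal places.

The third angle is ∠A = 180° − ∠C − ∠B = 16.00°.
Law of sines: a = c·sin A/sin C ≈ 156.04.
Law of sines: b = c·sin B/sin C ≈ 274.46.
Median from A: ½√(2·c² + 2·b² − a²) ≈ 334.21.

m_A ≈ 334.2091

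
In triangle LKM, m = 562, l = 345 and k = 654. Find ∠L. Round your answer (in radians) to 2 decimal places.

By the law of cosines, cos L = (k² + m² − l²) / (2·k·m) ≈ 0.84960, so ∠L ≈ 0.556 rad.

∠L ≈ 0.56 rad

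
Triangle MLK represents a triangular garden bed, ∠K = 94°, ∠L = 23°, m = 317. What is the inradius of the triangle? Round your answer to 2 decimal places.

The third angle is ∠M = 180° − ∠L − ∠K = 63.00°.
Law of sines: l = m·sin L/sin M ≈ 139.01.
Law of sines: k = m·sin K/sin M ≈ 354.91.
Area = ½·m·l·sin K ≈ 21980.
Semiperimeter s = (317+139.01+354.91)/2 = 405.46.
Inradius = area/s = 21980/405.46 ≈ 54.21.

54.21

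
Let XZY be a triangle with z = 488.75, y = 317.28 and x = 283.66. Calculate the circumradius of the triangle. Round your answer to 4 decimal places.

By the law of cosines, cos X = (z² + y² − x²) / (2·z·y) ≈ 0.83536, so ∠X ≈ 0.582 rad.
Circumradius = x/(2 sin X) ≈ 258.01.

R ≈ 258.0133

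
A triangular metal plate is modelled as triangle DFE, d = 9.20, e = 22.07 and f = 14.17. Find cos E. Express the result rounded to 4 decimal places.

-0.7734

By the law of cosines, cos E = (d² + f² − e²) / (2·d·f) ≈ -0.77343, so ∠E ≈ 140.66°.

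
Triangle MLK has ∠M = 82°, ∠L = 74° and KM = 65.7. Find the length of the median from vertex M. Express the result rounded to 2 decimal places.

The third angle is ∠K = 180° − ∠M − ∠L = 24.00°.
Law of sines: LK = KM·sin M/sin L ≈ 67.683.
Law of sines: ML = KM·sin K/sin L ≈ 27.8.
Median from M: ½√(2·KM² + 2·ML² − LK²) ≈ 37.409.

m_M ≈ 37.41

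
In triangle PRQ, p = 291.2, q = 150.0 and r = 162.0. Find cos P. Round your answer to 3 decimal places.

By the law of cosines, cos P = (r² + q² − p²) / (2·r·q) ≈ -0.74184, so ∠P ≈ 2.407 rad.

cos P ≈ -0.742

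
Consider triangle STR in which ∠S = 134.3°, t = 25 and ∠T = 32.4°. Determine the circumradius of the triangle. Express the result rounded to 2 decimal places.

23.33

The third angle is ∠R = 180° − ∠S − ∠T = 13.30°.
Law of sines: s = t·sin S/sin T ≈ 33.392.
Law of sines: r = t·sin R/sin T ≈ 10.733.
Circumradius = t/(2 sin T) ≈ 23.328.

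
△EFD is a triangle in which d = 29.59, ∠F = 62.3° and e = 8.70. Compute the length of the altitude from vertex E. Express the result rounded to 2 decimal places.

26.20

By the law of cosines, f² = d² + e² − 2·d·e·cos F = 711.93, so f ≈ 26.682.
Area = ½·d·e·sin F ≈ 113.96.
The altitude from E has length 2·area/e ≈ 26.199.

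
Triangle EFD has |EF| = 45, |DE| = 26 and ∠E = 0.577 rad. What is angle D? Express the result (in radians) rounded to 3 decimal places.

By the law of cosines, |FD|² = |DE|² + |EF|² − 2·|DE|·|EF|·cos E = 739.84, so |FD| ≈ 27.2.
Law of cosines again: cos D = (|FD|² + |DE|² − |EF|²)/(2·|FD|·|DE|) ≈ -0.43069, so ∠D ≈ 2.016 rad.

∠D ≈ 2.016 rad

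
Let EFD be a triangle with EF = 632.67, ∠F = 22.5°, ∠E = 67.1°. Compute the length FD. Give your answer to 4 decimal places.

The third angle is ∠D = 180° − ∠E − ∠F = 90.40°.
Law of sines: FD = EF·sin E/sin D ≈ 582.82.

582.8206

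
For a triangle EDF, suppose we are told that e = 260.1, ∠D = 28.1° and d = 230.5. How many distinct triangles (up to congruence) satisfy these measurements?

e·sin D = 260.1·sin(28.1°) ≈ 122.5.
Since e sin D < d < e (122.5 < 230.5 < 260.1), two triangles exist.

2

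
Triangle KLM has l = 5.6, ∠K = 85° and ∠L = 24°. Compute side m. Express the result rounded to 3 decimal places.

13.018

The third angle is ∠M = 180° − ∠K − ∠L = 71.00°.
Law of sines: m = l·sin M/sin L ≈ 13.018.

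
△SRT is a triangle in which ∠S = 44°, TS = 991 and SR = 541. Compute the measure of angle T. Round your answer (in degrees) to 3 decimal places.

31.982

By the law of cosines, RT² = TS² + SR² − 2·TS·SR·cos S = 5.0344e+05, so RT ≈ 709.54.
Law of cosines again: cos T = (RT² + TS² − SR²)/(2·RT·TS) ≈ 0.84821, so ∠T ≈ 31.98°.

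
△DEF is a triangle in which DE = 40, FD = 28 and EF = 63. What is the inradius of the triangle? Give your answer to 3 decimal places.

Semiperimeter s = (63 + 28 + 40)/2 = 65.5.
Heron's formula: area = √(65.5·2.5·37.5·25.5) ≈ 395.71.
Inradius = area/s = 395.71/65.5 ≈ 6.0414.

r ≈ 6.041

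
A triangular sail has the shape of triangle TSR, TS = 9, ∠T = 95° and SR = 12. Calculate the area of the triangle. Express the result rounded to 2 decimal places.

Law of sines: sin R = TS·sin T/SR ≈ 0.74715.
Since SR ≥ TS, only the acute value applies: ∠R ≈ 48.34°.
Then ∠S = 180° − ∠T − ∠R ≈ 36.66°.
Law of sines gives RT = SR·sin S/sin T ≈ 7.1915.
Area = ½·SR·TS·sin S ≈ 32.239.

area ≈ 32.24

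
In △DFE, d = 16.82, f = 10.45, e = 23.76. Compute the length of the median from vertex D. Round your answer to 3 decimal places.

m_D ≈ 16.314

Median from D: ½√(2·f² + 2·e² − d²) ≈ 16.314.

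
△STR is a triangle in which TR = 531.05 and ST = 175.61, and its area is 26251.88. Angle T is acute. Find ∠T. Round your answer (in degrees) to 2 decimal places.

34.26

From area = ½·ST·TR·sin T, we get sin T = 2·area/(ST·TR) ≈ 0.56300.
Taking the acute solution, ∠T ≈ 34.26°.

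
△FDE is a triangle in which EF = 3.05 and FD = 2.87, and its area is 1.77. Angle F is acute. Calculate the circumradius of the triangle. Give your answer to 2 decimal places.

From area = ½·EF·FD·sin F, we get sin F = 2·area/(EF·FD) ≈ 0.40441.
Taking the acute solution, ∠F ≈ 23.85°.
Law of cosines then gives DE ≈ 1.2361.
Circumradius = DE/(2 sin F) ≈ 1.5282.

R ≈ 1.53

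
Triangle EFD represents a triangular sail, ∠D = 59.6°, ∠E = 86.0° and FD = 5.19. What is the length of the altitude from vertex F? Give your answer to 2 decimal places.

4.48

The third angle is ∠F = 180° − ∠D − ∠E = 34.40°.
Law of sines: DE = FD·sin F/sin E ≈ 2.9393.
Law of sines: EF = FD·sin D/sin E ≈ 4.4874.
Area = ½·FD·DE·sin D ≈ 6.5789.
The altitude from F has length 2·area/DE ≈ 4.4764.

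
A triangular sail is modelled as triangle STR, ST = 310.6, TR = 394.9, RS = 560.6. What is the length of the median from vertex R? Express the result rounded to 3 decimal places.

Median from R: ½√(2·TR² + 2·RS² − ST²) ≈ 459.34.

m_R ≈ 459.338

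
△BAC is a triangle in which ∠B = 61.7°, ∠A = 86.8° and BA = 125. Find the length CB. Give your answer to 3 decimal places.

The third angle is ∠C = 180° − ∠B − ∠A = 31.50°.
Law of sines: CB = BA·sin A/sin C ≈ 238.86.

238.862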